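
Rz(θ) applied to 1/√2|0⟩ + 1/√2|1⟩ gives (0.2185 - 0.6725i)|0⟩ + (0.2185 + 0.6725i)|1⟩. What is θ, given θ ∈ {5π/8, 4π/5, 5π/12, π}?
4π/5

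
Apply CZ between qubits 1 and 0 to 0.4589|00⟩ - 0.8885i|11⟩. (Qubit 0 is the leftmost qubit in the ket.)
0.4589|00⟩ + 0.8885i|11⟩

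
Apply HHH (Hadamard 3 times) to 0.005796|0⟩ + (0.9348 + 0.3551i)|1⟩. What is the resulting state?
(0.6651 + 0.2511i)|0⟩ + (-0.6569 - 0.2511i)|1⟩

H² = I, so H^3 = H: a single Hadamard. With (a, b) = (0.005796, (0.9348 + 0.3551i)), H gives ((a + b)/√2, (a − b)/√2) = ((0.6651 + 0.2511i), (-0.6569 - 0.2511i)).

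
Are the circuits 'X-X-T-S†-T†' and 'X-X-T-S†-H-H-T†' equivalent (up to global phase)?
Yes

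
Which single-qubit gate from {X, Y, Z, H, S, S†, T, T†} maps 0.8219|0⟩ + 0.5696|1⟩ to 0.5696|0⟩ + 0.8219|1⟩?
X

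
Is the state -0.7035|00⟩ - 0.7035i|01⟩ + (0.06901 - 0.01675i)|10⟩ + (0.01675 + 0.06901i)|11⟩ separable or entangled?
Separable

Writing the state as a|00⟩ + b|01⟩ + c|10⟩ + d|11⟩, it is a product state iff ad − bc = 0.
Here (a, b, c, d) = (-0.7035, -0.7035i, (0.06901 - 0.01675i), (0.01675 + 0.06901i)): ad − bc = (-0.7035)(0.01675 + 0.06901i) − (-0.7035i)(0.06901 - 0.01675i) = 0, so the state is separable.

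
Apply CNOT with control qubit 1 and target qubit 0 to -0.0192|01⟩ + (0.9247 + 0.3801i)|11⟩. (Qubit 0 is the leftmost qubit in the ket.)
(0.9247 + 0.3801i)|01⟩ - 0.0192|11⟩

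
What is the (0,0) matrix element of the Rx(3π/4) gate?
0.3827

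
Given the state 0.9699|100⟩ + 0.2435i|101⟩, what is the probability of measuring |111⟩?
0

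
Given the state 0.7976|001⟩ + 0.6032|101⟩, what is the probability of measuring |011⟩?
0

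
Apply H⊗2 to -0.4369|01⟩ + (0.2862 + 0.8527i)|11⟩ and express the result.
(-0.07535 + 0.4264i)|00⟩ + (0.07535 - 0.4264i)|01⟩ + (-0.3616 - 0.4264i)|10⟩ + (0.3616 + 0.4264i)|11⟩

H⊗2 gives amp(|y⟩) = (1/2) Σ_x (−1)^(x·y) amp(|x⟩), where x·y is the number of positions in which both x and y have a 1.
|00⟩: (-0.4369 + (0.2862 + 0.8527i))/2 = (-0.07535 + 0.4264i)
|01⟩: (0.4369 - (0.2862 + 0.8527i))/2 = (0.07535 - 0.4264i)
|10⟩: (-0.4369 - (0.2862 + 0.8527i))/2 = (-0.3616 - 0.4264i)
|11⟩: (0.4369 + (0.2862 + 0.8527i))/2 = (0.3616 + 0.4264i)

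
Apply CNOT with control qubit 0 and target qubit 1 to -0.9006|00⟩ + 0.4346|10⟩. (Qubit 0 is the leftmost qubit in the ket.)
-0.9006|00⟩ + 0.4346|11⟩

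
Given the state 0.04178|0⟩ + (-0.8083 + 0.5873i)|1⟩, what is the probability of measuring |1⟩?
0.9983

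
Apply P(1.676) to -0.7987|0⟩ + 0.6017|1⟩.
-0.7987|0⟩ + (-0.06318 + 0.5984i)|1⟩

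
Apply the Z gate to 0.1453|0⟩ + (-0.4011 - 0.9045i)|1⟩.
0.1453|0⟩ + (0.4011 + 0.9045i)|1⟩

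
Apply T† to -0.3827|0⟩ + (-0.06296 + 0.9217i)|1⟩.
-0.3827|0⟩ + (0.6072 + 0.6963i)|1⟩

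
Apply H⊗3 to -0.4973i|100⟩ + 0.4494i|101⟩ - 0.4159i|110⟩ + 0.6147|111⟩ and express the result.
(0.2173 - 0.164i)|000⟩ + (-0.2173 - 0.4818i)|001⟩ + (-0.2173 + 0.1301i)|010⟩ + (0.2173 - 0.1877i)|011⟩ + (-0.2173 + 0.164i)|100⟩ + (0.2173 + 0.4818i)|101⟩ + (0.2173 - 0.1301i)|110⟩ + (-0.2173 + 0.1877i)|111⟩

H⊗3 gives amp(|y⟩) = (1/2√2) Σ_x (−1)^(x·y) amp(|x⟩), where x·y is the number of positions in which both x and y have a 1.
|000⟩: (-0.4973i + 0.4494i - 0.4159i + 0.6147)/(2√2) = (0.2173 - 0.164i)
|001⟩: (-0.4973i - 0.4494i - 0.4159i - 0.6147)/(2√2) = (-0.2173 - 0.4818i)
|010⟩: (-0.4973i + 0.4494i + 0.4159i - 0.6147)/(2√2) = (-0.2173 + 0.1301i)
|011⟩: (-0.4973i - 0.4494i + 0.4159i + 0.6147)/(2√2) = (0.2173 - 0.1877i)
|100⟩: (0.4973i - 0.4494i + 0.4159i - 0.6147)/(2√2) = (-0.2173 + 0.164i)
|101⟩: (0.4973i + 0.4494i + 0.4159i + 0.6147)/(2√2) = (0.2173 + 0.4818i)
|110⟩: (0.4973i - 0.4494i - 0.4159i + 0.6147)/(2√2) = (0.2173 - 0.1301i)
|111⟩: (0.4973i + 0.4494i - 0.4159i - 0.6147)/(2√2) = (-0.2173 + 0.1877i)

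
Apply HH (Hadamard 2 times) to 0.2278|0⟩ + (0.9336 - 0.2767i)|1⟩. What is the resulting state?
0.2278|0⟩ + (0.9336 - 0.2767i)|1⟩

H² = I, so an even number of Hadamards cancels: H^2 = I and the state is unchanged.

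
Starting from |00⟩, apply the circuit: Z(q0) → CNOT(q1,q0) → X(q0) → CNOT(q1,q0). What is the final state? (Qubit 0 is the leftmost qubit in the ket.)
|10⟩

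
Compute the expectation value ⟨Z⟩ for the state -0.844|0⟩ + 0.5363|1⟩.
0.4247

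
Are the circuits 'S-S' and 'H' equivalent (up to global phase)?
No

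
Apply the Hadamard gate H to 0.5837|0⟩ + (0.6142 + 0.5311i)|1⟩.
(0.847 + 0.3755i)|0⟩ + (-0.02157 - 0.3755i)|1⟩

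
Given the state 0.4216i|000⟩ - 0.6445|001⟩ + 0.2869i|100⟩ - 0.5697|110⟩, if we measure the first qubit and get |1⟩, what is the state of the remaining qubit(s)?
0.4498i|00⟩ - 0.8931|10⟩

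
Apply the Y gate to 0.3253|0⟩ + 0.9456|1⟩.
-0.9456i|0⟩ + 0.3253i|1⟩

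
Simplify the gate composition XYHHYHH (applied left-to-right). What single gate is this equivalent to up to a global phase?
X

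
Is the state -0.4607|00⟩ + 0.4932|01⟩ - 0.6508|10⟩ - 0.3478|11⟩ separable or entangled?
Entangled

Writing the state as a|00⟩ + b|01⟩ + c|10⟩ + d|11⟩, it is a product state iff ad − bc = 0.
Here (a, b, c, d) = (-0.4607, 0.4932, -0.6508, -0.3478): ad − bc = (-0.4607)(-0.3478) − (0.4932)(-0.6508) = 0.4812 ≠ 0, so the state is entangled.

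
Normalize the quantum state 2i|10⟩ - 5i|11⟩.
0.3714i|10⟩ - 0.9285i|11⟩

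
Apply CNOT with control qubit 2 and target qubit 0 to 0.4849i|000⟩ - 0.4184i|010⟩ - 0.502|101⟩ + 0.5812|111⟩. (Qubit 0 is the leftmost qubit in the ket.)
0.4849i|000⟩ - 0.502|001⟩ - 0.4184i|010⟩ + 0.5812|011⟩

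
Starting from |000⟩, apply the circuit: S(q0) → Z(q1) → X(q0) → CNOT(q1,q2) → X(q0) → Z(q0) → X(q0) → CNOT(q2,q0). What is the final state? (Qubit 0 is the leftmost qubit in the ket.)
|100⟩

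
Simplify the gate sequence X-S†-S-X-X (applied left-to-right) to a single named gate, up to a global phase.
X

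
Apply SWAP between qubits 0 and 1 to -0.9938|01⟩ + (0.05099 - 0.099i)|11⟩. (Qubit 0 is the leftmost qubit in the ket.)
-0.9938|10⟩ + (0.05099 - 0.099i)|11⟩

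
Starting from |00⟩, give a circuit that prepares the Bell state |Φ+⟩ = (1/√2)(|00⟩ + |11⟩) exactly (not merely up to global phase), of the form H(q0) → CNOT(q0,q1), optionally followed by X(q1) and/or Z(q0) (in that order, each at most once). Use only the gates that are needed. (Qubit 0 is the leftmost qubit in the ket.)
H(q0) → CNOT(q0,q1)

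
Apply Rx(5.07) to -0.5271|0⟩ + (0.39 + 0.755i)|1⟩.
(0.8635 - 0.2223i)|0⟩ + (-0.3204 - 0.3198i)|1⟩

Rx(5.07) = [[cos(θ/2), −i·sin(θ/2)], [−i·sin(θ/2), cos(θ/2)]]; θ = 5.07, cos(θ/2) ≈ -0.821595, sin(θ/2) ≈ 0.570071.
With a = amp(|0⟩) = -0.5271 and b = amp(|1⟩) = (0.39 + 0.755i):
new amp(|0⟩) = (-0.821595)·a + (-0.570071i)·b = (0.8635 - 0.2223i)
new amp(|1⟩) = (-0.570071i)·a + (-0.821595)·b = (-0.3204 - 0.3198i)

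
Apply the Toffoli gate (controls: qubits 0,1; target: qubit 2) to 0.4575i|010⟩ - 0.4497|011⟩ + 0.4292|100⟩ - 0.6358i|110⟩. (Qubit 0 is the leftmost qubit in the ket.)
0.4575i|010⟩ - 0.4497|011⟩ + 0.4292|100⟩ - 0.6358i|111⟩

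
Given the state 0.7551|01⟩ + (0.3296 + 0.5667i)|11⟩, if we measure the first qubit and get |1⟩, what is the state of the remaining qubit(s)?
(0.5028 + 0.8644i)|1⟩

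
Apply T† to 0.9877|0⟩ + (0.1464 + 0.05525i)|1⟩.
0.9877|0⟩ + (0.1426 - 0.06445i)|1⟩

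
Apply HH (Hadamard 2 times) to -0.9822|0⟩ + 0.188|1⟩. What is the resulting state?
-0.9822|0⟩ + 0.188|1⟩

H² = I, so an even number of Hadamards cancels: H^2 = I and the state is unchanged.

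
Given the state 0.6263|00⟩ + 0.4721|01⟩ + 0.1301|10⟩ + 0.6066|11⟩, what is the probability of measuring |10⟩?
0.01693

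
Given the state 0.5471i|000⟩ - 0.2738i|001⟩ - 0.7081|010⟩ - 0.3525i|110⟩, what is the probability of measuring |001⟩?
0.07497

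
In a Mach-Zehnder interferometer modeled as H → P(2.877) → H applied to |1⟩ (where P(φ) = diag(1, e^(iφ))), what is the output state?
(0.9826 - 0.1308i)|0⟩ + (0.0174 + 0.1308i)|1⟩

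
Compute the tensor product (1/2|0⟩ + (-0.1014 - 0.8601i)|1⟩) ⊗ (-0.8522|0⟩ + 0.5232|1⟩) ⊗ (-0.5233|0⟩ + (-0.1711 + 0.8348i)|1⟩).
0.223|000⟩ + (0.07291 - 0.3557i)|001⟩ - 0.1369|010⟩ + (-0.04476 + 0.2184i)|011⟩ + (-0.04522 - 0.3836i)|100⟩ + (-0.6267 - 0.05327i)|101⟩ + (0.02776 + 0.2355i)|110⟩ + (0.3847 + 0.03271i)|111⟩

amp(|b₁b₂…⟩) = product of the factor amplitudes for bits b₁, b₂, …; only kets whose every factor amplitude is nonzero survive.
|000⟩: (1/2)(-0.8522)(-0.5233) = 0.223
|001⟩: (1/2)(-0.8522)(-0.1711 + 0.8348i) = (0.07291 - 0.3557i)
|010⟩: (1/2)(0.5232)(-0.5233) = -0.1369
|011⟩: (1/2)(0.5232)(-0.1711 + 0.8348i) = (-0.04476 + 0.2184i)
|100⟩: (-0.1014 - 0.8601i)(-0.8522)(-0.5233) = (-0.04522 - 0.3836i)
|101⟩: (-0.1014 - 0.8601i)(-0.8522)(-0.1711 + 0.8348i) = (-0.6267 - 0.05327i)
|110⟩: (-0.1014 - 0.8601i)(0.5232)(-0.5233) = (0.02776 + 0.2355i)
|111⟩: (-0.1014 - 0.8601i)(0.5232)(-0.1711 + 0.8348i) = (0.3847 + 0.03271i)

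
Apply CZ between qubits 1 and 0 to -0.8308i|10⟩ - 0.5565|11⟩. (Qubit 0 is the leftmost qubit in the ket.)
-0.8308i|10⟩ + 0.5565|11⟩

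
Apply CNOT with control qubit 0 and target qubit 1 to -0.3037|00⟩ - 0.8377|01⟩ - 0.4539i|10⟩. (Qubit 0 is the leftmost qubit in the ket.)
-0.3037|00⟩ - 0.8377|01⟩ - 0.4539i|11⟩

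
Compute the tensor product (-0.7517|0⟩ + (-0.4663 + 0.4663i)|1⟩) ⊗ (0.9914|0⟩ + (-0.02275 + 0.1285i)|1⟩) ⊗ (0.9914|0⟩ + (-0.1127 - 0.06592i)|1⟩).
-0.7388|000⟩ + (0.08399 + 0.04913i)|001⟩ + (0.01695 - 0.09576i)|010⟩ + (-0.008295 + 0.009759i)|011⟩ + (-0.4583 + 0.4583i)|100⟩ + (0.08257 - 0.02163i)|101⟩ + (-0.04889 - 0.06992i)|110⟩ + (0.0009082 + 0.0112i)|111⟩

amp(|b₁b₂…⟩) = product of the factor amplitudes for bits b₁, b₂, …; only kets whose every factor amplitude is nonzero survive.
|000⟩: (-0.7517)(0.9914)(0.9914) = -0.7388
|001⟩: (-0.7517)(0.9914)(-0.1127 - 0.06592i) = (0.08399 + 0.04913i)
|010⟩: (-0.7517)(-0.02275 + 0.1285i)(0.9914) = (0.01695 - 0.09576i)
|011⟩: (-0.7517)(-0.02275 + 0.1285i)(-0.1127 - 0.06592i) = (-0.008295 + 0.009759i)
|100⟩: (-0.4663 + 0.4663i)(0.9914)(0.9914) = (-0.4583 + 0.4583i)
|101⟩: (-0.4663 + 0.4663i)(0.9914)(-0.1127 - 0.06592i) = (0.08257 - 0.02163i)
|110⟩: (-0.4663 + 0.4663i)(-0.02275 + 0.1285i)(0.9914) = (-0.04889 - 0.06992i)
|111⟩: (-0.4663 + 0.4663i)(-0.02275 + 0.1285i)(-0.1127 - 0.06592i) = (0.0009082 + 0.0112i)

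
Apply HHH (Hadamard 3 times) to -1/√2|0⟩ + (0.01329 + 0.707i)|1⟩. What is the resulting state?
(-0.4906 + 0.4999i)|0⟩ + (-0.5094 - 0.4999i)|1⟩

H² = I, so H^3 = H: a single Hadamard. With (a, b) = (-1/√2, (0.01329 + 0.707i)), H gives ((a + b)/√2, (a − b)/√2) = ((-0.4906 + 0.4999i), (-0.5094 - 0.4999i)).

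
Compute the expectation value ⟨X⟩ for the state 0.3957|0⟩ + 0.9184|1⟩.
0.7268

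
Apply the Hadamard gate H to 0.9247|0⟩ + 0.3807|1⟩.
0.9231|0⟩ + 0.3847|1⟩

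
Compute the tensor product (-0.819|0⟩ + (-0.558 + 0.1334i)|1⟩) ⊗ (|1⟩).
-0.819|01⟩ + (-0.558 + 0.1334i)|11⟩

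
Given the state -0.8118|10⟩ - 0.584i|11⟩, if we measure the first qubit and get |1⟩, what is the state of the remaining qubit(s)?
-0.8118|0⟩ - 0.584i|1⟩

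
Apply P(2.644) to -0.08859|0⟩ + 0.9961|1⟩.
-0.08859|0⟩ + (-0.8753 + 0.4754i)|1⟩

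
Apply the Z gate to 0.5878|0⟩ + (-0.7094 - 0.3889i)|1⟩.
0.5878|0⟩ + (0.7094 + 0.3889i)|1⟩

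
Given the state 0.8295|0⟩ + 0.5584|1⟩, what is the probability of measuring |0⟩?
0.6881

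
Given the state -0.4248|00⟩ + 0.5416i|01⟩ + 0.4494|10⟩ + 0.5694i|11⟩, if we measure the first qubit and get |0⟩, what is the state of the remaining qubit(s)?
-0.6172|0⟩ + 0.7868i|1⟩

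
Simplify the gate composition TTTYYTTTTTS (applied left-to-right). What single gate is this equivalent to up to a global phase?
S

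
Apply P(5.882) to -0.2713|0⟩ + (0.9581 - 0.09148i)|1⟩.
-0.2713|0⟩ + (0.8463 - 0.4584i)|1⟩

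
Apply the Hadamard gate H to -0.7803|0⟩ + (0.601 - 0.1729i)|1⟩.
(-0.1268 - 0.1223i)|0⟩ + (-0.9767 + 0.1223i)|1⟩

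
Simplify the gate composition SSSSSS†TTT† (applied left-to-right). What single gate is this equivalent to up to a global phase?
T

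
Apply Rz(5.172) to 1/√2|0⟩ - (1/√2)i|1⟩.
(-0.6007 - 0.373i)|0⟩ + (0.373 + 0.6007i)|1⟩

Rz(5.172) = [[e^(−iθ/2), 0], [0, e^(iθ/2)]] with e^(±iθ/2) = cos(θ/2) ± i·sin(θ/2); θ = 5.172, cos(θ/2) ≈ -0.849588, sin(θ/2) ≈ 0.527447.
With a = amp(|0⟩) = 1/√2 and b = amp(|1⟩) = -(1/√2)i:
new amp(|0⟩) = (-0.849588 - 0.527447i)·a = (-0.6007 - 0.373i)
new amp(|1⟩) = (-0.849588 + 0.527447i)·b = (0.373 + 0.6007i)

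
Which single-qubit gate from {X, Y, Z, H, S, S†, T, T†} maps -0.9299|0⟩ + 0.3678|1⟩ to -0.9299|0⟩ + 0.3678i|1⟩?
S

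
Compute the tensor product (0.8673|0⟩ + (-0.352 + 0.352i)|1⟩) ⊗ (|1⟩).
0.8673|01⟩ + (-0.352 + 0.352i)|11⟩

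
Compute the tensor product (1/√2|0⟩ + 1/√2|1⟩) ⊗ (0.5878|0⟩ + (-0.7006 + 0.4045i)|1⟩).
0.4156|00⟩ + (-0.4954 + 0.286i)|01⟩ + 0.4156|10⟩ + (-0.4954 + 0.286i)|11⟩

amp(|b₁b₂…⟩) = product of the factor amplitudes for bits b₁, b₂, …; only kets whose every factor amplitude is nonzero survive.
|00⟩: (1/√2)(0.5878) = 0.4156
|01⟩: (1/√2)(-0.7006 + 0.4045i) = (-0.4954 + 0.286i)
|10⟩: (1/√2)(0.5878) = 0.4156
|11⟩: (1/√2)(-0.7006 + 0.4045i) = (-0.4954 + 0.286i)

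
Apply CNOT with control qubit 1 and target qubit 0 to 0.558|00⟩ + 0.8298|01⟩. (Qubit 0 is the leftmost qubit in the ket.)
0.558|00⟩ + 0.8298|11⟩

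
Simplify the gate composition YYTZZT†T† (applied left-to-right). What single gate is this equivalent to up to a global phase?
T†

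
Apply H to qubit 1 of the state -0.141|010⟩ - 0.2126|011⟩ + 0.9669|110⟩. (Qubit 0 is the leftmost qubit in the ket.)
-0.0997|000⟩ - 0.1503|001⟩ + 0.0997|010⟩ + 0.1503|011⟩ + 0.6837|100⟩ - 0.6837|110⟩

H on qubit 1 mixes each pair of kets that differ only in qubit 1: amplitudes (a, b) of (|…0…⟩, |…1…⟩) become ((a + b)/√2, (a − b)/√2). Kets absent from the input have amplitude 0.
(|000⟩, |010⟩): (a, b) = (0, -0.141) → (-0.0997, 0.0997)
(|001⟩, |011⟩): (a, b) = (0, -0.2126) → (-0.1503, 0.1503)
(|100⟩, |110⟩): (a, b) = (0, 0.9669) → (0.6837, -0.6837)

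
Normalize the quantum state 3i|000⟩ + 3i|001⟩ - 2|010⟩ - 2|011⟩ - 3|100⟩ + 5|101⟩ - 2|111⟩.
0.375i|000⟩ + 0.375i|001⟩ - 0.25|010⟩ - 0.25|011⟩ - 0.375|100⟩ + 0.625|101⟩ - 0.25|111⟩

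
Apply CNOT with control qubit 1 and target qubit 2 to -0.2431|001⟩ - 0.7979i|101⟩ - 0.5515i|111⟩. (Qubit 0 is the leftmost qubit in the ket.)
-0.2431|001⟩ - 0.7979i|101⟩ - 0.5515i|110⟩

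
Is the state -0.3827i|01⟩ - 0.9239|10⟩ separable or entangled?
Entangled

Writing the state as a|00⟩ + b|01⟩ + c|10⟩ + d|11⟩, it is a product state iff ad − bc = 0.
Here (a, b, c, d) = (0, -0.3827i, -0.9239, 0): ad − bc = (0)(0) − (-0.3827i)(-0.9239) = -0.3536i ≠ 0, so the state is entangled.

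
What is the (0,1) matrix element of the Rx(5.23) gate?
-0.5026i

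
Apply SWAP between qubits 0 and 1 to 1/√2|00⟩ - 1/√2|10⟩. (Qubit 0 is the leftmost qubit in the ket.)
1/√2|00⟩ - 1/√2|01⟩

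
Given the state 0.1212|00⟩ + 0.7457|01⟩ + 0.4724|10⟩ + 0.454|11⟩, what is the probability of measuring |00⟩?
0.01469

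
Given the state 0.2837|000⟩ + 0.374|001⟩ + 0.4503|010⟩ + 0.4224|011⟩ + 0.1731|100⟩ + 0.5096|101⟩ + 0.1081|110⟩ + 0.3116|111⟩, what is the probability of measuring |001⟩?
0.1399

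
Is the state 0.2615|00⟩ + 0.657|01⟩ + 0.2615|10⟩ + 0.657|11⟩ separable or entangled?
Separable

Writing the state as a|00⟩ + b|01⟩ + c|10⟩ + d|11⟩, it is a product state iff ad − bc = 0.
Here (a, b, c, d) = (0.2615, 0.657, 0.2615, 0.657): ad − bc = (0.2615)(0.657) − (0.657)(0.2615) = 0, so the state is separable.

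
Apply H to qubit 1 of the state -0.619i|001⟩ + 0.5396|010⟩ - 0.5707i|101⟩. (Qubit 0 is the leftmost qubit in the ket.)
0.3816|000⟩ - 0.4377i|001⟩ - 0.3816|010⟩ - 0.4377i|011⟩ - 0.4035i|101⟩ - 0.4035i|111⟩

H on qubit 1 mixes each pair of kets that differ only in qubit 1: amplitudes (a, b) of (|…0…⟩, |…1…⟩) become ((a + b)/√2, (a − b)/√2). Kets absent from the input have amplitude 0.
(|000⟩, |010⟩): (a, b) = (0, 0.5396) → (0.3816, -0.3816)
(|001⟩, |011⟩): (a, b) = (-0.619i, 0) → (-0.4377i, -0.4377i)
(|101⟩, |111⟩): (a, b) = (-0.5707i, 0) → (-0.4035i, -0.4035i)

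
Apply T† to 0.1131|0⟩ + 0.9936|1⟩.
0.1131|0⟩ + (0.7026 - 0.7026i)|1⟩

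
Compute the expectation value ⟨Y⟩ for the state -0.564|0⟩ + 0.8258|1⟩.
0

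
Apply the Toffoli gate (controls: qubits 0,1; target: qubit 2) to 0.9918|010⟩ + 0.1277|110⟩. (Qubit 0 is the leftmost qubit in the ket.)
0.9918|010⟩ + 0.1277|111⟩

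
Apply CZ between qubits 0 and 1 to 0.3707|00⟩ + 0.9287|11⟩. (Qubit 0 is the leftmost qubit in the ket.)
0.3707|00⟩ - 0.9287|11⟩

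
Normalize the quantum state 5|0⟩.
|0⟩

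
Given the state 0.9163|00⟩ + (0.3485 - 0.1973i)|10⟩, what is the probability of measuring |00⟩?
0.8396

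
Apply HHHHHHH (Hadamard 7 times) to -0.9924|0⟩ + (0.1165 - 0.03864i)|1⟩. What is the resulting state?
(-0.6194 - 0.02732i)|0⟩ + (-0.7841 + 0.02732i)|1⟩

H² = I, so H^7 = H: a single Hadamard. With (a, b) = (-0.9924, (0.1165 - 0.03864i)), H gives ((a + b)/√2, (a − b)/√2) = ((-0.6194 - 0.02732i), (-0.7841 + 0.02732i)).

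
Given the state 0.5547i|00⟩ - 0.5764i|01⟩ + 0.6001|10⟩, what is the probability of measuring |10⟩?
0.3601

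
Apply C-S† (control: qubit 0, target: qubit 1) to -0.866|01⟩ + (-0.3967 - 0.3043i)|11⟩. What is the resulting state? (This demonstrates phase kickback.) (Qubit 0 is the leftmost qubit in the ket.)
-0.866|01⟩ + (-0.3043 + 0.3967i)|11⟩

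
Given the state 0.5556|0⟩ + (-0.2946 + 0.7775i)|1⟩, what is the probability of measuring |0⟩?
0.3087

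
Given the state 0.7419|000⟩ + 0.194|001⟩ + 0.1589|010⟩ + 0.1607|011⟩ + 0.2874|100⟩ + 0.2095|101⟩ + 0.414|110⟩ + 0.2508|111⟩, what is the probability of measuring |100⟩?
0.0826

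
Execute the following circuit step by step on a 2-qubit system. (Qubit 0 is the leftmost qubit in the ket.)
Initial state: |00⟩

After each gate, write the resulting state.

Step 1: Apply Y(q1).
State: i|01⟩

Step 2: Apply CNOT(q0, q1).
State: i|01⟩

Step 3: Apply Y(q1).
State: |00⟩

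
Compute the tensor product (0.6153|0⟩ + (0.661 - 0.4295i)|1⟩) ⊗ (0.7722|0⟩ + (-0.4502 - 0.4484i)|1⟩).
0.4751|00⟩ + (-0.277 - 0.2759i)|01⟩ + (0.5104 - 0.3317i)|10⟩ + (-0.4902 - 0.103i)|11⟩

amp(|b₁b₂…⟩) = product of the factor amplitudes for bits b₁, b₂, …; only kets whose every factor amplitude is nonzero survive.
|00⟩: (0.6153)(0.7722) = 0.4751
|01⟩: (0.6153)(-0.4502 - 0.4484i) = (-0.277 - 0.2759i)
|10⟩: (0.661 - 0.4295i)(0.7722) = (0.5104 - 0.3317i)
|11⟩: (0.661 - 0.4295i)(-0.4502 - 0.4484i) = (-0.4902 - 0.103i)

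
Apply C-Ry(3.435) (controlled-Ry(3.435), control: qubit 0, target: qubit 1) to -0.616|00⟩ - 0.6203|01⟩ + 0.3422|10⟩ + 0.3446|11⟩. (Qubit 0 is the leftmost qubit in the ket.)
-0.616|00⟩ - 0.6203|01⟩ - 0.3909|10⟩ + 0.2882|11⟩

C-Ry(3.435) leaves the control-|0⟩ kets |00⟩, |01⟩ unchanged and applies Ry(3.435) to qubit 1 on the control-|1⟩ pair (|10⟩, |11⟩).
Ry(3.435) = [[cos(θ/2), −sin(θ/2)], [sin(θ/2), cos(θ/2)]]; θ = 3.435, cos(θ/2) ≈ -0.146178, sin(θ/2) ≈ 0.989258.
With a = amp(|10⟩) = 0.3422 and b = amp(|11⟩) = 0.3446:
new amp(|10⟩) = (-0.146178)·a + (-0.989258)·b = -0.3909
new amp(|11⟩) = (0.989258)·a + (-0.146178)·b = 0.2882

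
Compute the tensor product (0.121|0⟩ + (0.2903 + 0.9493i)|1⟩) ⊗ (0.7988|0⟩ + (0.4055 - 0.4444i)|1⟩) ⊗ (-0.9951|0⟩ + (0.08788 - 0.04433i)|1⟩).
-0.09618|000⟩ + (0.008494 - 0.004285i)|001⟩ + (-0.04883 + 0.05351i)|010⟩ + (0.001928 - 0.006901i)|011⟩ + (-0.2308 - 0.7546i)|100⟩ + (0.05399 + 0.05636i)|101⟩ + (-0.5369 - 0.2547i)|110⟩ + (0.05876 - 0.001429i)|111⟩

amp(|b₁b₂…⟩) = product of the factor amplitudes for bits b₁, b₂, …; only kets whose every factor amplitude is nonzero survive.
|000⟩: (0.121)(0.7988)(-0.9951) = -0.09618
|001⟩: (0.121)(0.7988)(0.08788 - 0.04433i) = (0.008494 - 0.004285i)
|010⟩: (0.121)(0.4055 - 0.4444i)(-0.9951) = (-0.04883 + 0.05351i)
|011⟩: (0.121)(0.4055 - 0.4444i)(0.08788 - 0.04433i) = (0.001928 - 0.006901i)
|100⟩: (0.2903 + 0.9493i)(0.7988)(-0.9951) = (-0.2308 - 0.7546i)
|101⟩: (0.2903 + 0.9493i)(0.7988)(0.08788 - 0.04433i) = (0.05399 + 0.05636i)
|110⟩: (0.2903 + 0.9493i)(0.4055 - 0.4444i)(-0.9951) = (-0.5369 - 0.2547i)
|111⟩: (0.2903 + 0.9493i)(0.4055 - 0.4444i)(0.08788 - 0.04433i) = (0.05876 - 0.001429i)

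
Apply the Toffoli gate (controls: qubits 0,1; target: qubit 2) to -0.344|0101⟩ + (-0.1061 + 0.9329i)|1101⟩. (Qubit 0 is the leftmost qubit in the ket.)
-0.344|0101⟩ + (-0.1061 + 0.9329i)|1111⟩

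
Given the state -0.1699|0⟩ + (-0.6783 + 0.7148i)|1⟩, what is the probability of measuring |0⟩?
0.02887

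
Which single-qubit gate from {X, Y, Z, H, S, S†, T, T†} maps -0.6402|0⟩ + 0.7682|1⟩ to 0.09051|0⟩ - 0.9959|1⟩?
H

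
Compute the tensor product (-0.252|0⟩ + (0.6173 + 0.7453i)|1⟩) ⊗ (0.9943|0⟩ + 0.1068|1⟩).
-0.2506|00⟩ - 0.02691|01⟩ + (0.6138 + 0.7411i)|10⟩ + (0.06593 + 0.0796i)|11⟩

amp(|b₁b₂…⟩) = product of the factor amplitudes for bits b₁, b₂, …; only kets whose every factor amplitude is nonzero survive.
|00⟩: (-0.252)(0.9943) = -0.2506
|01⟩: (-0.252)(0.1068) = -0.02691
|10⟩: (0.6173 + 0.7453i)(0.9943) = (0.6138 + 0.7411i)
|11⟩: (0.6173 + 0.7453i)(0.1068) = (0.06593 + 0.0796i)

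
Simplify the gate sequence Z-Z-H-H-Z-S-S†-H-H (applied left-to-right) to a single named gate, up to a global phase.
Z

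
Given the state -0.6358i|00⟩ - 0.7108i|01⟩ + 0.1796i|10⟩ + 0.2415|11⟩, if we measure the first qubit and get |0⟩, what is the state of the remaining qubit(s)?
-0.6667i|0⟩ - 0.7453i|1⟩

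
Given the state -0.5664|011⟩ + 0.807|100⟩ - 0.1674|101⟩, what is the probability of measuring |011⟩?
0.3208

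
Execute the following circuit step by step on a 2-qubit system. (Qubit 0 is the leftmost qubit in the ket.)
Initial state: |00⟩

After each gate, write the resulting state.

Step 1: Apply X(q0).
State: |10⟩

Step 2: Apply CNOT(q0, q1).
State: |11⟩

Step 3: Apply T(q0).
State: (1/√2 + (1/√2)i)|11⟩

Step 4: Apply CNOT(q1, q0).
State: (1/√2 + (1/√2)i)|01⟩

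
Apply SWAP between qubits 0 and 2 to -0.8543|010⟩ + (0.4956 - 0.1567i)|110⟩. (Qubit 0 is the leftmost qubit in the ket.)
-0.8543|010⟩ + (0.4956 - 0.1567i)|011⟩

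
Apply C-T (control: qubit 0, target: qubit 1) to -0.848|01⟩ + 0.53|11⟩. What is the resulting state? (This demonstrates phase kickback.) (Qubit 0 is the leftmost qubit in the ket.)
-0.848|01⟩ + (0.3748 + 0.3748i)|11⟩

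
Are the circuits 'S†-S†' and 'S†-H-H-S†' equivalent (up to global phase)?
Yes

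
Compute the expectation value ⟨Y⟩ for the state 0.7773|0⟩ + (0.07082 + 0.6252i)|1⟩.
0.9719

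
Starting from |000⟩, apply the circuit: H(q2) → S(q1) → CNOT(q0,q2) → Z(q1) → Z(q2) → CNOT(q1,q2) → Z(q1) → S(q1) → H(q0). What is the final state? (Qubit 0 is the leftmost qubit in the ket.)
1/2|000⟩ - 1/2|001⟩ + 1/2|100⟩ - 1/2|101⟩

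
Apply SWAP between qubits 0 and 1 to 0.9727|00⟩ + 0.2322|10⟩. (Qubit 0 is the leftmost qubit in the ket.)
0.9727|00⟩ + 0.2322|01⟩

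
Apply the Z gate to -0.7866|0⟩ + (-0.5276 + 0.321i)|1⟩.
-0.7866|0⟩ + (0.5276 - 0.321i)|1⟩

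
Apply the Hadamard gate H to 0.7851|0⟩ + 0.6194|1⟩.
0.9931|0⟩ + 0.1172|1⟩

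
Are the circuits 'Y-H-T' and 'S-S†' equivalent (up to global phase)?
No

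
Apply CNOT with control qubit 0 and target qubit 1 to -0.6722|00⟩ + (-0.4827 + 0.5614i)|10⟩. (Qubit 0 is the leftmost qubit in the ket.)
-0.6722|00⟩ + (-0.4827 + 0.5614i)|11⟩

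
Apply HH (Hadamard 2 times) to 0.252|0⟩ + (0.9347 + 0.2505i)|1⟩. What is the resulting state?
0.252|0⟩ + (0.9347 + 0.2505i)|1⟩

H² = I, so an even number of Hadamards cancels: H^2 = I and the state is unchanged.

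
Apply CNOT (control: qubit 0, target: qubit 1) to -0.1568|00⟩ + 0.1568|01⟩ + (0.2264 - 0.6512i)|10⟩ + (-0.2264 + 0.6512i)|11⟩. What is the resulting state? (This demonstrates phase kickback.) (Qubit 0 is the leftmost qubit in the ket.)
-0.1568|00⟩ + 0.1568|01⟩ + (-0.2264 + 0.6512i)|10⟩ + (0.2264 - 0.6512i)|11⟩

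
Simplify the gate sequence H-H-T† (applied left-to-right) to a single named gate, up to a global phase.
T†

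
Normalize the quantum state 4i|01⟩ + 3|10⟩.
0.8i|01⟩ + 0.6|10⟩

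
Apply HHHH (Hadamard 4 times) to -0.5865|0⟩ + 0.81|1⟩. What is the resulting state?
-0.5865|0⟩ + 0.81|1⟩

H² = I, so an even number of Hadamards cancels: H^4 = I and the state is unchanged.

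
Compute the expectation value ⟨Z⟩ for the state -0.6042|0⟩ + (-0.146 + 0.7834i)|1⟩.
-0.27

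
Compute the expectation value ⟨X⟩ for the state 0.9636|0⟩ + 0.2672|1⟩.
0.5149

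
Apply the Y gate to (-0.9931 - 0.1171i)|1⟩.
(-0.1171 + 0.9931i)|0⟩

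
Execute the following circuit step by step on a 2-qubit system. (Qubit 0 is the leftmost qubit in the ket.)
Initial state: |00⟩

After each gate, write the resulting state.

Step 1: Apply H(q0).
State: 1/√2|00⟩ + 1/√2|10⟩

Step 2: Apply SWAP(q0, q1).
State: 1/√2|00⟩ + 1/√2|01⟩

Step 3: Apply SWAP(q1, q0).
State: 1/√2|00⟩ + 1/√2|10⟩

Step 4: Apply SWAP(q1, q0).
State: 1/√2|00⟩ + 1/√2|01⟩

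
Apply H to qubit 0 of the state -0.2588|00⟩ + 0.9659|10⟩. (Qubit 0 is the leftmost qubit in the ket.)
0.5|00⟩ - 0.866|10⟩

H on qubit 0 mixes each pair of kets that differ only in qubit 0: amplitudes (a, b) of (|…0…⟩, |…1…⟩) become ((a + b)/√2, (a − b)/√2). Kets absent from the input have amplitude 0.
(|00⟩, |10⟩): (a, b) = (-0.2588, 0.9659) → (0.5, -0.866)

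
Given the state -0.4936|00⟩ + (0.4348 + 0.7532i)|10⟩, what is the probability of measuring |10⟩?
0.7564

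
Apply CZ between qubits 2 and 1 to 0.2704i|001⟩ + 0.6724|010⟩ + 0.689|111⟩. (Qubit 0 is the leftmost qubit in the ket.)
0.2704i|001⟩ + 0.6724|010⟩ - 0.689|111⟩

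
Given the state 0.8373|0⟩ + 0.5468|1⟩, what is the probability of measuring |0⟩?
0.7011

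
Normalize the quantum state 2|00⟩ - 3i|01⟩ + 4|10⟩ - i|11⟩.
0.3651|00⟩ - 0.5477i|01⟩ + 0.7303|10⟩ - 0.1826i|11⟩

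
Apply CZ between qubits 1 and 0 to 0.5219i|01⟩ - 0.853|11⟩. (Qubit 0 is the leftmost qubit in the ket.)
0.5219i|01⟩ + 0.853|11⟩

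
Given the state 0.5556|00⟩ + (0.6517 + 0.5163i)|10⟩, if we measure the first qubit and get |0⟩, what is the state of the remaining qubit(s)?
|0⟩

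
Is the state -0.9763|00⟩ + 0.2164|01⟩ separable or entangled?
Separable

Writing the state as a|00⟩ + b|01⟩ + c|10⟩ + d|11⟩, it is a product state iff ad − bc = 0.
Here (a, b, c, d) = (-0.9763, 0.2164, 0, 0): ad − bc = (-0.9763)(0) − (0.2164)(0) = 0, so the state is separable.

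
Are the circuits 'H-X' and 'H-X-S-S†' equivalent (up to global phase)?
Yes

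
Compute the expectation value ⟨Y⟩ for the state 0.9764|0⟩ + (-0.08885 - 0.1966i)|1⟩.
-0.3839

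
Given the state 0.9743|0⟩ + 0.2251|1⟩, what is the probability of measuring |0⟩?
0.9493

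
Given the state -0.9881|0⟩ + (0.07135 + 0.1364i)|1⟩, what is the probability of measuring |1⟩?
0.0237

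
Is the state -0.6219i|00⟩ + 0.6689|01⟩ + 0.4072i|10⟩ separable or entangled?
Entangled

Writing the state as a|00⟩ + b|01⟩ + c|10⟩ + d|11⟩, it is a product state iff ad − bc = 0.
Here (a, b, c, d) = (-0.6219i, 0.6689, 0.4072i, 0): ad − bc = (-0.6219i)(0) − (0.6689)(0.4072i) = -0.2724i ≠ 0, so the state is entangled.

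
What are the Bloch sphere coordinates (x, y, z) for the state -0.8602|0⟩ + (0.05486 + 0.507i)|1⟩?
(-0.09438, -0.8722, 0.4799)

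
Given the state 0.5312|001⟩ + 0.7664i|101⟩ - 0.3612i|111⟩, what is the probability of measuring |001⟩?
0.2822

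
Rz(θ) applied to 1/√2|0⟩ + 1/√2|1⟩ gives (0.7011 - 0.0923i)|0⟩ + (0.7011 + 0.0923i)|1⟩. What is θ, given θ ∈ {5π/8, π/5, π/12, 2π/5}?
π/12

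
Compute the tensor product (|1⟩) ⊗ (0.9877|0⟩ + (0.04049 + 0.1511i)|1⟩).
0.9877|10⟩ + (0.04049 + 0.1511i)|11⟩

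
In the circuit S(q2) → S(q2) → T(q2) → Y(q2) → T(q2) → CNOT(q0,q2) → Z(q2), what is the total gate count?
7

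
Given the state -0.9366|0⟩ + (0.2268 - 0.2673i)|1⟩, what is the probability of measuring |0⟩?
0.8772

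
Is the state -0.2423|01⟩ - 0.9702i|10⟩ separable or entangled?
Entangled

Writing the state as a|00⟩ + b|01⟩ + c|10⟩ + d|11⟩, it is a product state iff ad − bc = 0.
Here (a, b, c, d) = (0, -0.2423, -0.9702i, 0): ad − bc = (0)(0) − (-0.2423)(-0.9702i) = -0.2351i ≠ 0, so the state is entangled.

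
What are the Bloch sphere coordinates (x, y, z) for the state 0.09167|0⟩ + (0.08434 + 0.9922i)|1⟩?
(0.01546, 0.1819, -0.9832)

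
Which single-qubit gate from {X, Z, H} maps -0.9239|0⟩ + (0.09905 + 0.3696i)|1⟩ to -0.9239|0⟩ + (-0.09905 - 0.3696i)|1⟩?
Z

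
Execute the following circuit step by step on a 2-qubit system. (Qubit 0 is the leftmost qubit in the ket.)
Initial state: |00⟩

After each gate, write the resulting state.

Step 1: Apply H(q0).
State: 1/√2|00⟩ + 1/√2|10⟩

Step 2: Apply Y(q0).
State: -(1/√2)i|00⟩ + (1/√2)i|10⟩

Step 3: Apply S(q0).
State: -(1/√2)i|00⟩ - 1/√2|10⟩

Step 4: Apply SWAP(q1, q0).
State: -(1/√2)i|00⟩ - 1/√2|01⟩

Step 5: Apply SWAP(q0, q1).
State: -(1/√2)i|00⟩ - 1/√2|10⟩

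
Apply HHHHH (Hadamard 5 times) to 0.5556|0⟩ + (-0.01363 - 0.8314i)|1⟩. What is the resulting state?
(0.3832 - 0.5879i)|0⟩ + (0.4025 + 0.5879i)|1⟩

H² = I, so H^5 = H: a single Hadamard. With (a, b) = (0.5556, (-0.01363 - 0.8314i)), H gives ((a + b)/√2, (a − b)/√2) = ((0.3832 - 0.5879i), (0.4025 + 0.5879i)).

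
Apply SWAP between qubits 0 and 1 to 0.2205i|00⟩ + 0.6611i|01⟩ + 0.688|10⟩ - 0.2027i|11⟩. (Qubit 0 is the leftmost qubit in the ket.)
0.2205i|00⟩ + 0.688|01⟩ + 0.6611i|10⟩ - 0.2027i|11⟩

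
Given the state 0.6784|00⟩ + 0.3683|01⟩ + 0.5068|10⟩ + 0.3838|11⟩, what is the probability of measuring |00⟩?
0.4602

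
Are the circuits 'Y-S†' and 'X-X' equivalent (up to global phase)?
No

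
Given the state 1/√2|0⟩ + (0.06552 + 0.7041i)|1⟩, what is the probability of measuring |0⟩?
1/2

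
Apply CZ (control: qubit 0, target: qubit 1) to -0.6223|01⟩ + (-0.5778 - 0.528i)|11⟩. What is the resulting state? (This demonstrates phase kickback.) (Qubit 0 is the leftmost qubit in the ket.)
-0.6223|01⟩ + (0.5778 + 0.528i)|11⟩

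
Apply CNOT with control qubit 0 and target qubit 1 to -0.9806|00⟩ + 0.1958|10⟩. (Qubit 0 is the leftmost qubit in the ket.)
-0.9806|00⟩ + 0.1958|11⟩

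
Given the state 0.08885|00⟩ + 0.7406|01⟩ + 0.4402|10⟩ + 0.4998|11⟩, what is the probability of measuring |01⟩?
0.5485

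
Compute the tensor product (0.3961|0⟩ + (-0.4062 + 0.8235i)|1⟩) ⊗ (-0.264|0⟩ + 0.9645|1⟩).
-0.1046|00⟩ + 0.382|01⟩ + (0.1072 - 0.2174i)|10⟩ + (-0.3918 + 0.7943i)|11⟩

amp(|b₁b₂…⟩) = product of the factor amplitudes for bits b₁, b₂, …; only kets whose every factor amplitude is nonzero survive.
|00⟩: (0.3961)(-0.264) = -0.1046
|01⟩: (0.3961)(0.9645) = 0.382
|10⟩: (-0.4062 + 0.8235i)(-0.264) = (0.1072 - 0.2174i)
|11⟩: (-0.4062 + 0.8235i)(0.9645) = (-0.3918 + 0.7943i)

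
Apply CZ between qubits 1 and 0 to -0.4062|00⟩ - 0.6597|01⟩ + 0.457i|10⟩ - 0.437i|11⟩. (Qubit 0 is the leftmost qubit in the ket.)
-0.4062|00⟩ - 0.6597|01⟩ + 0.457i|10⟩ + 0.437i|11⟩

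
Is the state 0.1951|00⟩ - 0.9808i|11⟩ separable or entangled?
Entangled

Writing the state as a|00⟩ + b|01⟩ + c|10⟩ + d|11⟩, it is a product state iff ad − bc = 0.
Here (a, b, c, d) = (0.1951, 0, 0, -0.9808i): ad − bc = (0.1951)(-0.9808i) − (0)(0) = -0.1914i ≠ 0, so the state is entangled.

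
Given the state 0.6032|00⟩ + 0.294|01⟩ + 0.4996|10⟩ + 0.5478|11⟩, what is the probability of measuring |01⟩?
0.08644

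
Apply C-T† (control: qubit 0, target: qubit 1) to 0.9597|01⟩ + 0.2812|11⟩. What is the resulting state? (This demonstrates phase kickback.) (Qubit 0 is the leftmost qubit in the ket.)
0.9597|01⟩ + (0.1988 - 0.1988i)|11⟩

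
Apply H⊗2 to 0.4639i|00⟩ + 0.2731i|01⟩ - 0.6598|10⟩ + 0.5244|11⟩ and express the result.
(-0.0677 + 0.3685i)|00⟩ + (-0.5921 + 0.0954i)|01⟩ + (0.0677 + 0.3685i)|10⟩ + (0.5921 + 0.0954i)|11⟩

H⊗2 gives amp(|y⟩) = (1/2) Σ_x (−1)^(x·y) amp(|x⟩), where x·y is the number of positions in which both x and y have a 1.
|00⟩: (0.4639i + 0.2731i - 0.6598 + 0.5244)/2 = (-0.0677 + 0.3685i)
|01⟩: (0.4639i - 0.2731i - 0.6598 - 0.5244)/2 = (-0.5921 + 0.0954i)
|10⟩: (0.4639i + 0.2731i + 0.6598 - 0.5244)/2 = (0.0677 + 0.3685i)
|11⟩: (0.4639i - 0.2731i + 0.6598 + 0.5244)/2 = (0.5921 + 0.0954i)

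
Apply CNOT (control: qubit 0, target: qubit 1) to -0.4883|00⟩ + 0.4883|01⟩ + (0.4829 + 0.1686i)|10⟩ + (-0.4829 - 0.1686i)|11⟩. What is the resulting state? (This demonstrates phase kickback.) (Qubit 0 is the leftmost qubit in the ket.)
-0.4883|00⟩ + 0.4883|01⟩ + (-0.4829 - 0.1686i)|10⟩ + (0.4829 + 0.1686i)|11⟩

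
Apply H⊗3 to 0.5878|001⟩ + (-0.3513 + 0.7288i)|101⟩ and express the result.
(0.08362 + 0.2577i)|000⟩ + (-0.08362 - 0.2577i)|001⟩ + (0.08362 + 0.2577i)|010⟩ + (-0.08362 - 0.2577i)|011⟩ + (0.332 - 0.2577i)|100⟩ + (-0.332 + 0.2577i)|101⟩ + (0.332 - 0.2577i)|110⟩ + (-0.332 + 0.2577i)|111⟩

H⊗3 gives amp(|y⟩) = (1/2√2) Σ_x (−1)^(x·y) amp(|x⟩), where x·y is the number of positions in which both x and y have a 1.
|000⟩: (0.5878 + (-0.3513 + 0.7288i))/(2√2) = (0.08362 + 0.2577i)
|001⟩: (-0.5878 - (-0.3513 + 0.7288i))/(2√2) = (-0.08362 - 0.2577i)
|010⟩: (0.5878 + (-0.3513 + 0.7288i))/(2√2) = (0.08362 + 0.2577i)
|011⟩: (-0.5878 - (-0.3513 + 0.7288i))/(2√2) = (-0.08362 - 0.2577i)
|100⟩: (0.5878 - (-0.3513 + 0.7288i))/(2√2) = (0.332 - 0.2577i)
|101⟩: (-0.5878 + (-0.3513 + 0.7288i))/(2√2) = (-0.332 + 0.2577i)
|110⟩: (0.5878 - (-0.3513 + 0.7288i))/(2√2) = (0.332 - 0.2577i)
|111⟩: (-0.5878 + (-0.3513 + 0.7288i))/(2√2) = (-0.332 + 0.2577i)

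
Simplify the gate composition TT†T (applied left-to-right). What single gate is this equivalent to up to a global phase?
T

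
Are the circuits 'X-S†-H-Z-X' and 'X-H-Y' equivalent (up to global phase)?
No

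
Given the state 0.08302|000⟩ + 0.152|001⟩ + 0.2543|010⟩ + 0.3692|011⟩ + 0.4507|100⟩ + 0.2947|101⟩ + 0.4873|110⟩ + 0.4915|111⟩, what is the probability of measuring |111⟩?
0.2416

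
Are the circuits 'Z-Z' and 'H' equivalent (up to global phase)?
No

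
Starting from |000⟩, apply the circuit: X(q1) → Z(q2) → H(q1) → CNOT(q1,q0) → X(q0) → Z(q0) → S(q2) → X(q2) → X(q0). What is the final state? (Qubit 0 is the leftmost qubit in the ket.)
-1/√2|001⟩ - 1/√2|111⟩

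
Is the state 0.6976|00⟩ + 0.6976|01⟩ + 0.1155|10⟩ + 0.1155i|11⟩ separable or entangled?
Entangled

Writing the state as a|00⟩ + b|01⟩ + c|10⟩ + d|11⟩, it is a product state iff ad − bc = 0.
Here (a, b, c, d) = (0.6976, 0.6976, 0.1155, 0.1155i): ad − bc = (0.6976)(0.1155i) − (0.6976)(0.1155) = (-0.08057 + 0.08057i) ≠ 0, so the state is entangled.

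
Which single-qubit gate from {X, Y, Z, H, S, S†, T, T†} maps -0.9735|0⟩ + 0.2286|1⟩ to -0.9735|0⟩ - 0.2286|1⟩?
Z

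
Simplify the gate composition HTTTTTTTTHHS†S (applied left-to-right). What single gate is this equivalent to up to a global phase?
H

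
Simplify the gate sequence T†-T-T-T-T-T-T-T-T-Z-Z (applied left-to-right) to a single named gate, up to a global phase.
T†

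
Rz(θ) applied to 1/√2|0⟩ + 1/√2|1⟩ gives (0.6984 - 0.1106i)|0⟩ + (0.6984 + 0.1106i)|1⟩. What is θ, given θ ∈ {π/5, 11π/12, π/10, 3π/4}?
π/10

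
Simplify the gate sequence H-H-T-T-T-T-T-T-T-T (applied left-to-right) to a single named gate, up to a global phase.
I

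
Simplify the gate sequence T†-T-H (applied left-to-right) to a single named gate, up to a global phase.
H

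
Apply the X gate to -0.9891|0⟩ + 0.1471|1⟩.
0.1471|0⟩ - 0.9891|1⟩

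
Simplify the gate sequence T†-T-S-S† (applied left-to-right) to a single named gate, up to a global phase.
I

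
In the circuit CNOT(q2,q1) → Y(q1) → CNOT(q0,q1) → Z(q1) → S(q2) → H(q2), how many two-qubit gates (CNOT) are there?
2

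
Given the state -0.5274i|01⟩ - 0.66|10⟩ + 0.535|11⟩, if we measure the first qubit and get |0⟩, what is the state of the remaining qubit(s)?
-i|1⟩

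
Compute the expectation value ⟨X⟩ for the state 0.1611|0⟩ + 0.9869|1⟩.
0.318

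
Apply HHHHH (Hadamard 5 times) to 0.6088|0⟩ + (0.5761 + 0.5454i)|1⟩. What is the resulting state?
(0.8379 + 0.3857i)|0⟩ + (0.02312 - 0.3857i)|1⟩

H² = I, so H^5 = H: a single Hadamard. With (a, b) = (0.6088, (0.5761 + 0.5454i)), H gives ((a + b)/√2, (a − b)/√2) = ((0.8379 + 0.3857i), (0.02312 - 0.3857i)).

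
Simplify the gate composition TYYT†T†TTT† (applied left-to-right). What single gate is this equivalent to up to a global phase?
I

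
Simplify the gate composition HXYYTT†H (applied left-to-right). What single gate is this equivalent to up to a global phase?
Z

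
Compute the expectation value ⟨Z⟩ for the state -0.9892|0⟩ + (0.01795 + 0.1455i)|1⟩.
0.957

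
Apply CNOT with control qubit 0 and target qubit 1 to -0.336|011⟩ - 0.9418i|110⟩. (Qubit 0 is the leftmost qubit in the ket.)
-0.336|011⟩ - 0.9418i|100⟩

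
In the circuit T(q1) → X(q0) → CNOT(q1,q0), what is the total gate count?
3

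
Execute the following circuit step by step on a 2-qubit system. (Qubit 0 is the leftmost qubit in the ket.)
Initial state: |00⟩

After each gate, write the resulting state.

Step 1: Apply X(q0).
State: |10⟩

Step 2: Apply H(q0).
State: 1/√2|00⟩ - 1/√2|10⟩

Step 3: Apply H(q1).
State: 1/2|00⟩ + 1/2|01⟩ - 1/2|10⟩ - 1/2|11⟩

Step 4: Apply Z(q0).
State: 1/2|00⟩ + 1/2|01⟩ + 1/2|10⟩ + 1/2|11⟩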